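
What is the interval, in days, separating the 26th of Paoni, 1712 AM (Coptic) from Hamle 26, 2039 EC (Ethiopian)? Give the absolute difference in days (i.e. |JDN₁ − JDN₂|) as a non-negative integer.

18657

First date → JDN 2450268; second date → JDN 2468925.
The interval is |2450268 − 2468925| = 18657 days.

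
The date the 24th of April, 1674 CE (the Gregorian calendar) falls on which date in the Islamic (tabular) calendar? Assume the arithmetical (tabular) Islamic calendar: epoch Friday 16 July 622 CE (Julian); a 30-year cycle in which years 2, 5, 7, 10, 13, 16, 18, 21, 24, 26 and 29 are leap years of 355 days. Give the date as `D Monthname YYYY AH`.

Both dates share Julian Day Number 2332590; in the tabular Islamic calendar that is 18 Muharram 1085 AH.

18 Muharram 1085 AH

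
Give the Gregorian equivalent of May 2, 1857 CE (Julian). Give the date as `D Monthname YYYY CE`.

14 May 1857 CE

At this point the Julian calendar is 12 days behind the Gregorian.
2 May 1857 Julian + 12 days → 14 May 1857 Gregorian.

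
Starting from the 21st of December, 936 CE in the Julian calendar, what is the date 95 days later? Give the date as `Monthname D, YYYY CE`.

March 26, 937 CE

JDN of the 21st of December, 936 CE = 2063287.
2063287 + 95 = 2063382.
JDN 2063382 in the Julian calendar is March 26, 937 CE.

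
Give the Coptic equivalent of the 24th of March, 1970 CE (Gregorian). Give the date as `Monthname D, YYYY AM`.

Paremhat 15, 1686 AM

Julian Day Number of the source date = 2440670.
Converting JDN 2440670 to the Coptic calendar gives 15 Paremhat 1686 AM.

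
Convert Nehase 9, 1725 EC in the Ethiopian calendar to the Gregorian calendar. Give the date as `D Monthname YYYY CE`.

Julian Day Number of the source date = 2354250.
Converting JDN 2354250 to the Gregorian calendar gives 13 August 1733 CE.

13 August 1733 CE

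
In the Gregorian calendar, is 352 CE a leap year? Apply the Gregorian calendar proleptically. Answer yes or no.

352 is divisible by 4 and not by 100, so it is a leap year.

yes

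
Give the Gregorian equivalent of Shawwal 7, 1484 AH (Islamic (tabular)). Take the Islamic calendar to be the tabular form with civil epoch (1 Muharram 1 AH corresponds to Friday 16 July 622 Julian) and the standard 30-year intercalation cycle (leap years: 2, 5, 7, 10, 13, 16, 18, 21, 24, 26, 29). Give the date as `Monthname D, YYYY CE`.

Julian Day Number of the source date = 2474238.
Converting JDN 2474238 to the Gregorian calendar gives 17 February 2062 CE.

February 17, 2062 CE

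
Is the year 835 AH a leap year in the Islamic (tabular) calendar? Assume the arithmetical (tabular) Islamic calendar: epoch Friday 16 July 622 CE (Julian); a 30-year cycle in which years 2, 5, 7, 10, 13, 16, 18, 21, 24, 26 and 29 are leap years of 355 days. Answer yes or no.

no

Year 835 AH is year 25 of its 30-year cycle; leap positions are 2, 5, 7, 10, 13, 16, 18, 21, 24, 26, 29, so it is a common year (354 days).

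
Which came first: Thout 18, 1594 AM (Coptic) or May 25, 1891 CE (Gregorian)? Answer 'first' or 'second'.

first

Converting both to JDN: 2406890 vs 2411878; the smaller is the first.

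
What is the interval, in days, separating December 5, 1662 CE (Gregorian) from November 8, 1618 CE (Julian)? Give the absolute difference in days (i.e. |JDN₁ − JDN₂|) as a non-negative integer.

16088

JDN of the first date = 2328432.
JDN of the second date = 2312344.
|2312344 − 2328432| = 16088.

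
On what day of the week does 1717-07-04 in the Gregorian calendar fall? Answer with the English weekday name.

Since JDN mod 7 = 6 (0 = Monday), the day is Sunday.

Sunday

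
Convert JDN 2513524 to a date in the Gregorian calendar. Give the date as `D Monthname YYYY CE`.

10 September 2169 CE

Counting from JDN 2299161 = 15 Oct 1582 gives an offset of 214363 days.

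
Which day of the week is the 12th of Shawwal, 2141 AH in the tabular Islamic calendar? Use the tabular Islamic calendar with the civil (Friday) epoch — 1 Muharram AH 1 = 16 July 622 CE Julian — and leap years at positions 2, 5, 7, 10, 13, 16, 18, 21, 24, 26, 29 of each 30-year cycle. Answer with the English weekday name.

In the Gregorian calendar this is 1 August 2699 (JDN 2707062).
2707062 ≡ 1 (mod 7); counting from Monday = 0 gives Tuesday.

Tuesday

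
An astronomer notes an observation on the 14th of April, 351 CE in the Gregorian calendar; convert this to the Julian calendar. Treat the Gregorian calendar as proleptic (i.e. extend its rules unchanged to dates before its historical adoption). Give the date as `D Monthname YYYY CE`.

The Julian–Gregorian offset here is 1 day (Julian trailing).
14 April 351 Gregorian − 1 day → 13 April 351 Julian.

13 April 351 CE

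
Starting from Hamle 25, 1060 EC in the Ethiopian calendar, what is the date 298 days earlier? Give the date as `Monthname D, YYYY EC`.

The starting date is JDN 2111345; 2111345 − 298 = 2111047.
JDN 2111047 corresponds to Meskerem 27, 1060 EC.

Meskerem 27, 1060 EC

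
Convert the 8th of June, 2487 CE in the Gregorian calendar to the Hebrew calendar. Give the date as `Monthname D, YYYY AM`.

Both dates share Julian Day Number 2629577; in the Hebrew calendar that is 17 Sivan 6247 AM.

Sivan 17, 6247 AM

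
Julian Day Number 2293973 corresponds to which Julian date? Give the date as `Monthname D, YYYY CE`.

July 22, 1568 CE

JDN 2293973 is 1 August 1568 in the proleptic Gregorian calendar.
In the Julian calendar that day is July 22, 1568 CE.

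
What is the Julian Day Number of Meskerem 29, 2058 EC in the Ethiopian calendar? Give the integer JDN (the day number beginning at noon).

2475568

Equivalently 9 October 2065 (Gregorian).
JDN 2299161 is 15 October 1582 CE (Gregorian); the target day is +176407 days from there, so JDN = 2475568.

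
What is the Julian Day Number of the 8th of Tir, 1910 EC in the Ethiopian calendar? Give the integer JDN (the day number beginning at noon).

2421610

Equivalently 16 January 1918 (Gregorian).
JDN 2299161 is 15 October 1582 CE (Gregorian); the target day is +122449 days from there, so JDN = 2421610.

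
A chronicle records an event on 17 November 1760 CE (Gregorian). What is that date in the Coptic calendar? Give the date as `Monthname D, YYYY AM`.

Hathor 10, 1477 AM

Both dates share Julian Day Number 2364208; in the Coptic calendar that is 10 Hathor 1477 AM.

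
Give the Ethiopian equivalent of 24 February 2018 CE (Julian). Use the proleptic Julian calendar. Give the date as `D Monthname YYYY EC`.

The source date corresponds to 9 March 2018 in the Gregorian calendar (JDN 2458187).
That day falls on 30 Yekatit 2010 EC in the Ethiopian calendar.

30 Yekatit 2010 EC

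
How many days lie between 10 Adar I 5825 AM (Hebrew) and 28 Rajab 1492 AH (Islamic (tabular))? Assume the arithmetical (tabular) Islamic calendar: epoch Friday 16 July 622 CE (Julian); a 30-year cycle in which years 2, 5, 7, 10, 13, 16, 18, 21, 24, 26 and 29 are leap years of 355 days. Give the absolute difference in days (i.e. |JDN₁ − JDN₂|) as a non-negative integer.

1672

First date → JDN 2475333; second date → JDN 2477005.
The interval is |2475333 − 2477005| = 1672 days.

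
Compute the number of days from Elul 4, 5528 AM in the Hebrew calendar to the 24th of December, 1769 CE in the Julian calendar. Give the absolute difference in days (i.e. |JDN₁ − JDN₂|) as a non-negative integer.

505

First date → JDN 2367038; second date → JDN 2367543.
The interval is |2367038 − 2367543| = 505 days.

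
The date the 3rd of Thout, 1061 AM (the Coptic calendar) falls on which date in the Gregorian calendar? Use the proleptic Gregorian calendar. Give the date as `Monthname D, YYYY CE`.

Both dates share Julian Day Number 2212197; in the Gregorian calendar that is 8 September 1344 CE.

September 8, 1344 CE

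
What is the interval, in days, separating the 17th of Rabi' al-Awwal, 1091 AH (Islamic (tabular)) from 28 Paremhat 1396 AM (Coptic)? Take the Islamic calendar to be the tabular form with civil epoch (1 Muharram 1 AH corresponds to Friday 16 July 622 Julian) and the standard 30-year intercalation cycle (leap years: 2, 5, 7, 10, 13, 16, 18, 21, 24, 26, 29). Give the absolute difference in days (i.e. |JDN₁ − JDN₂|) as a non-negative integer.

JDN of the first date = 2334775.
JDN of the second date = 2334761.
|2334761 − 2334775| = 14.

14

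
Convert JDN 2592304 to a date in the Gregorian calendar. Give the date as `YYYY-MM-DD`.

JDN 2451545 is 1 Jan 2000; 2592304 is +140759 days from there.

2385-05-21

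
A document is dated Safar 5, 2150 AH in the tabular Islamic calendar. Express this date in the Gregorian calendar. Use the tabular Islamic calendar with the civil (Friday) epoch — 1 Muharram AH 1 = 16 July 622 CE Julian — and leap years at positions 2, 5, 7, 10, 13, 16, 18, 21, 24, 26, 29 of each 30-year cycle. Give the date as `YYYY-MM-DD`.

2707-08-26

Julian Day Number of the source date = 2710008.
Converting JDN 2710008 to the Gregorian calendar gives 26 August 2707 CE.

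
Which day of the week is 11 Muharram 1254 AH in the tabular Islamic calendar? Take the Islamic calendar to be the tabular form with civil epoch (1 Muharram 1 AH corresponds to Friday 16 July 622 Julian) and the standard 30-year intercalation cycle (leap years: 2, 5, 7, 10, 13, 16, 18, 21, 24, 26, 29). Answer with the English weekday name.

In the Gregorian calendar this is 6 April 1838 (JDN 2392471).
Since JDN mod 7 = 4 (0 = Monday), the day is Friday.

Friday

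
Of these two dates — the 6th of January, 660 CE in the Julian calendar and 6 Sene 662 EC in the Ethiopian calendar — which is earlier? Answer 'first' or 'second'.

Converting both to JDN: 1962128 vs 1965926; the smaller is the first.

first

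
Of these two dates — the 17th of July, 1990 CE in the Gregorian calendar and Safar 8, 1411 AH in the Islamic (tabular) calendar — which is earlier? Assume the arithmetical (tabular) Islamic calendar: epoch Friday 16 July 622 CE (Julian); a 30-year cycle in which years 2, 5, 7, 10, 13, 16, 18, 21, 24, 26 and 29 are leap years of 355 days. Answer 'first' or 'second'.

First date → JDN 2448090; second date → JDN 2448134.
JDN 2448090 < JDN 2448134, so the first date is earlier.

first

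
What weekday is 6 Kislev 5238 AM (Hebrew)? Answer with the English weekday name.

Equivalently 21 November 1477 Gregorian, JDN 2260848.
JDN 2260848 mod 7 = 2, and JDN 0 was a Monday, so this is a Wednesday.

Wednesday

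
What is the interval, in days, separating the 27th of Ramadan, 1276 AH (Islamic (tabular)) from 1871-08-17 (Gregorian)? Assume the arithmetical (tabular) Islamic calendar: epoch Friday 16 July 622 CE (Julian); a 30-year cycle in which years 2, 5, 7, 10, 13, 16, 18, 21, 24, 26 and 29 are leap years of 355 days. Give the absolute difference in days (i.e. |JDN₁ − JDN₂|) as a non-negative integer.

4138

JDN of the first date = 2400519.
JDN of the second date = 2404657.
|2404657 − 2400519| = 4138.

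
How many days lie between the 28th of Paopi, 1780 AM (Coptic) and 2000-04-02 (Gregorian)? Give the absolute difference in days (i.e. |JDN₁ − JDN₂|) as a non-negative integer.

JDN of the first date = 2474867.
JDN of the second date = 2451637.
|2451637 − 2474867| = 23230.

23230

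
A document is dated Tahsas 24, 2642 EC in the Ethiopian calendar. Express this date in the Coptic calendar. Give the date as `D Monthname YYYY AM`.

24 Koiak 2366 AM

The source date corresponds to 7 January 2650 in the Gregorian calendar (JDN 2688959).
That day falls on 24 Koiak 2366 AM in the Coptic calendar.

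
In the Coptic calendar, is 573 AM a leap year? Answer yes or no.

no

573 mod 4 = 1; in the Coptic calendar a year is leap when year mod 4 = 3, so it is a common year.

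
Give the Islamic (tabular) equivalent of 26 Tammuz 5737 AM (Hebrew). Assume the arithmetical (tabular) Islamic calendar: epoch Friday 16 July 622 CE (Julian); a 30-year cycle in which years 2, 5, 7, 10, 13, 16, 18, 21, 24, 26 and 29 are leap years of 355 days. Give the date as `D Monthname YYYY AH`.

25 Rajab 1397 AH

Julian Day Number of the source date = 2443337.
Converting JDN 2443337 to the tabular Islamic calendar gives 25 Rajab 1397 AH.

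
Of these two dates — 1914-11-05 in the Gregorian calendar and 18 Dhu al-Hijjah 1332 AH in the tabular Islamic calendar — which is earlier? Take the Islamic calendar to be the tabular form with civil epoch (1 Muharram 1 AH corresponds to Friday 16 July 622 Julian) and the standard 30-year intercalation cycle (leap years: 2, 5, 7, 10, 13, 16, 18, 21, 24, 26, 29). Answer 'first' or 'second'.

First date → JDN 2420442; second date → JDN 2420444.
JDN 2420442 < JDN 2420444, so the first date is earlier.

first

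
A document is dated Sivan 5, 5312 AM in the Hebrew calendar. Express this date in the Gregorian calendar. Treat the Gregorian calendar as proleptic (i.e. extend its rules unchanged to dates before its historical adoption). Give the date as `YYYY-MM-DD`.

Julian Day Number of the source date = 2288074.
Converting JDN 2288074 to the Gregorian calendar gives 7 June 1552 CE.

1552-06-07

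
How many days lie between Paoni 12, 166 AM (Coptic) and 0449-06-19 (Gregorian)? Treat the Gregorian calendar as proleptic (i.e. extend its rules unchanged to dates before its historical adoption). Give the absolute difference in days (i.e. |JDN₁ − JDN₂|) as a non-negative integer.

353

JDN of the first date = 1885577.
JDN of the second date = 1885224.
|1885224 − 1885577| = 353.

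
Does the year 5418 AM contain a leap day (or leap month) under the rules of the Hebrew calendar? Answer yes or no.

yes

Hebrew year 5418 is year 3 of its 19-year Metonic cycle; leap years are at positions 3, 6, 8, 11, 14, 17, 19, so it is a leap year (13 months).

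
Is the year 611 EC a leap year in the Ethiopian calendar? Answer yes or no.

yes

611 mod 4 = 3; in the Ethiopian calendar a year is leap when year mod 4 = 3, so it is a leap year.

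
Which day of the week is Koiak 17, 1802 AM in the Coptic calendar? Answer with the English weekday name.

In the Gregorian calendar this is 26 December 2085 (JDN 2482951).
Since JDN mod 7 = 2 (0 = Monday), the day is Wednesday.

Wednesday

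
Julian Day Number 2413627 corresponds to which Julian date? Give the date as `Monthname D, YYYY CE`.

JDN 2413627 is 8 March 1896 in the Gregorian calendar.
In the Julian calendar that day is February 25, 1896 CE.

February 25, 1896 CE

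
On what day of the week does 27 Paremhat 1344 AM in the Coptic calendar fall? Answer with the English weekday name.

Sunday

Equivalently 2 April 1628 Gregorian, JDN 2315767.
2315767 ≡ 6 (mod 7); counting from Monday = 0 gives Sunday.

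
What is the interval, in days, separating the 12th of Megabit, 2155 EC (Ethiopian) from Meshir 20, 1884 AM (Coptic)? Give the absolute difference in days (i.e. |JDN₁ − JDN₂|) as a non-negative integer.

1805

First date → JDN 2511160; second date → JDN 2512965.
The interval is |2511160 − 2512965| = 1805 days.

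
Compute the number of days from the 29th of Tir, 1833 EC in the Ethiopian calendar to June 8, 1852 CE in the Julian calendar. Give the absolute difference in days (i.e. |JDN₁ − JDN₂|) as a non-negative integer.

4153

First date → JDN 2393507; second date → JDN 2397660.
The interval is |2393507 − 2397660| = 4153 days.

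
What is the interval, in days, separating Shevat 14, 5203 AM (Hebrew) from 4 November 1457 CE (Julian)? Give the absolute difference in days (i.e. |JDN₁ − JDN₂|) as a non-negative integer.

5407

JDN of the first date = 2248128.
JDN of the second date = 2253535.
|2253535 − 2248128| = 5407.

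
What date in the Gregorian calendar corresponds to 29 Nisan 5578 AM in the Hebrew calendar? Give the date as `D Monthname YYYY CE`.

Both dates share Julian Day Number 2385195; in the Gregorian calendar that is 5 May 1818 CE.

5 May 1818 CE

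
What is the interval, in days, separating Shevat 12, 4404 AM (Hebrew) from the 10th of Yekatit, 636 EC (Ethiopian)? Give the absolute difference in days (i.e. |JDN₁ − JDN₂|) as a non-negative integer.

8

JDN of the first date = 1956306.
JDN of the second date = 1956314.
|1956314 − 1956306| = 8.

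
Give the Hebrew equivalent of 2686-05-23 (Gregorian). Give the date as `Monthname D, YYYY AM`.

Julian Day Number of the source date = 2702244.
Converting JDN 2702244 to the Hebrew calendar gives 8 Sivan 6446 AM.

Sivan 8, 6446 AM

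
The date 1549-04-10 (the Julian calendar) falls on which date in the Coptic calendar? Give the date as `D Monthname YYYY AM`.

Julian Day Number of the source date = 2286930.
Converting JDN 2286930 to the Coptic calendar gives 15 Parmouti 1265 AM.

15 Parmouti 1265 AM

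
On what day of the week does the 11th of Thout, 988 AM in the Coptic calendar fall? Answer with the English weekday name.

Wednesday

In the proleptic Gregorian calendar this is 16 September 1271 (JDN 2185542).
JDN 2185542 mod 7 = 2, and JDN 0 was a Monday, so this is a Wednesday.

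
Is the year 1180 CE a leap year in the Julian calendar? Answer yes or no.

yes

1180 mod 4 = 0, so it is a leap year in the Julian calendar.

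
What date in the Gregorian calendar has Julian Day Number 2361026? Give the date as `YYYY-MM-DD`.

1752-03-02

Counting from JDN 2299161 = 15 Oct 1582 gives an offset of 61865 days.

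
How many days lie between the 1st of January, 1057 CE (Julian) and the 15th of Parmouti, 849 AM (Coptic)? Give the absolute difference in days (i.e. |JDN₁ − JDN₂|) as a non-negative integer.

27858

First date → JDN 2107128; second date → JDN 2134986.
The interval is |2107128 − 2134986| = 27858 days.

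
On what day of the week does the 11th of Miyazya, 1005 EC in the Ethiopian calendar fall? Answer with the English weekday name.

In the proleptic Gregorian calendar this is 12 April 1013 (JDN 2091152).
Since JDN mod 7 = 0 (0 = Monday), the day is Monday.

Monday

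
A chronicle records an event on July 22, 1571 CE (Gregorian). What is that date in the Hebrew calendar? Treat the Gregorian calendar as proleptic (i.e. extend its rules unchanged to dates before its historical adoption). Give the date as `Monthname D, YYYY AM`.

Tammuz 19, 5331 AM

Julian Day Number of the source date = 2295058.
Converting JDN 2295058 to the Hebrew calendar gives 19 Tammuz 5331 AM.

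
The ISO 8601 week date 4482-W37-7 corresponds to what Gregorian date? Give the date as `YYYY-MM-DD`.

4482-09-13

ISO week 1 of 4482 is the week containing the first Thursday of 4482.
Week 37, day 7 (Sunday) lands on 4482-09-13.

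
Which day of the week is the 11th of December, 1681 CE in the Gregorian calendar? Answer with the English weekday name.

Since JDN mod 7 = 3 (0 = Monday), the day is Thursday.

Thursday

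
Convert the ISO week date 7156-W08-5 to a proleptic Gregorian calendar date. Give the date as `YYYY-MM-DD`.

ISO week 1 of 7156 is the week containing the first Thursday of 7156.
Week 8, day 5 (Friday) lands on 7156-02-24.

7156-02-24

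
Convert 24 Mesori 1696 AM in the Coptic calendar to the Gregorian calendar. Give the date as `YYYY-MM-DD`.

Julian Day Number of the source date = 2444482.
Converting JDN 2444482 to the Gregorian calendar gives 30 August 1980 CE.

1980-08-30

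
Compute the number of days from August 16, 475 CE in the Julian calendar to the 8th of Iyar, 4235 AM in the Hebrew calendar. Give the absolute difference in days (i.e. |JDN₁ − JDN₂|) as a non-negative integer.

JDN of the first date = 1894779.
JDN of the second date = 1894672.
|1894672 − 1894779| = 107.

107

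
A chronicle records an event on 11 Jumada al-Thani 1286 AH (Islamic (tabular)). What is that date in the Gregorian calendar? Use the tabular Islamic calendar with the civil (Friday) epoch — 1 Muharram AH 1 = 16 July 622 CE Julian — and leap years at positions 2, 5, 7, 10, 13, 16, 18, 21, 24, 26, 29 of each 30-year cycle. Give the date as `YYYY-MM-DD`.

Julian Day Number of the source date = 2403959.
Converting JDN 2403959 to the Gregorian calendar gives 18 September 1869 CE.

1869-09-18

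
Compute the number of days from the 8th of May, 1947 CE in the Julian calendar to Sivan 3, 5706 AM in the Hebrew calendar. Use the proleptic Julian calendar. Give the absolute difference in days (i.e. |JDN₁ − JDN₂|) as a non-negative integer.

First date → JDN 2432327; second date → JDN 2431974.
The interval is |2432327 − 2431974| = 353 days.

353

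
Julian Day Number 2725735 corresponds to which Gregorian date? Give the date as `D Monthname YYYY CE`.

JDN 2451545 is 1 Jan 2000; 2725735 is +274190 days from there.

16 September 2750 CE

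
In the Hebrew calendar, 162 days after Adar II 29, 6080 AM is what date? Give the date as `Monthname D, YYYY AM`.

Elul 14, 6080 AM

Counting 162 days forward from JDN 2568521 reaches JDN 2568683, which is Elul 14, 6080 AM.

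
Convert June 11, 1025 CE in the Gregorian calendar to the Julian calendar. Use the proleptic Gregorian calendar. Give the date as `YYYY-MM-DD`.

1025-06-05

At this point the Julian calendar is 6 days behind the Gregorian.
11 June 1025 Gregorian − 6 days → 5 June 1025 Julian.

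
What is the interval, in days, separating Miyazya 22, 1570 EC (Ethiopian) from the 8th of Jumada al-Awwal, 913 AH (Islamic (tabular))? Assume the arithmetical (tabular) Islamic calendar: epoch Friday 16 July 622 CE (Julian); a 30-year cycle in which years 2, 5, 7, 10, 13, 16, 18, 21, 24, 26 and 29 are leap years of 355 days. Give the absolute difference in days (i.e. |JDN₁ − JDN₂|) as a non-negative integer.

25782

First date → JDN 2297529; second date → JDN 2271747.
The interval is |2297529 − 2271747| = 25782 days.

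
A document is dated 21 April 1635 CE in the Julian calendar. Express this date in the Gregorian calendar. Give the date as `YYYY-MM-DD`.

1635-05-01

The Julian–Gregorian offset here is 10 days (Julian trailing).
21 April 1635 Julian + 10 days → 1 May 1635 Gregorian.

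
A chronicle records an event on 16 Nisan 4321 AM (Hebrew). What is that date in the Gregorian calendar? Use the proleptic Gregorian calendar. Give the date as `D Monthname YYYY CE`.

19 April 561 CE

Both dates share Julian Day Number 1926070; in the Gregorian calendar that is 19 April 561 CE.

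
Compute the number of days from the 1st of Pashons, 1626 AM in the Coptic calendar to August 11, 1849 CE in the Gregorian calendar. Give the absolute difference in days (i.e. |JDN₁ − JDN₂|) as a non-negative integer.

JDN of the first date = 2418801.
JDN of the second date = 2396616.
|2396616 − 2418801| = 22185.

22185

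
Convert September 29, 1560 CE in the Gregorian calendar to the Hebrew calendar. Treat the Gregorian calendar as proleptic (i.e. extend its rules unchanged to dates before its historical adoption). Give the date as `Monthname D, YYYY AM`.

Both dates share Julian Day Number 2291110; in the Hebrew calendar that is 28 Elul 5320 AM.

Elul 28, 5320 AM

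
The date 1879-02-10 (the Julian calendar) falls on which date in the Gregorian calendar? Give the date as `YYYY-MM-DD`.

1879-02-22

At this point the Julian calendar is 12 days behind the Gregorian.
10 February 1879 Julian + 12 days → 22 February 1879 Gregorian.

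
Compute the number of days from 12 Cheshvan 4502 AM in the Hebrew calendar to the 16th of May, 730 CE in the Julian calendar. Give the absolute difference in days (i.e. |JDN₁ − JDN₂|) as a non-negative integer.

First date → JDN 1992008; second date → JDN 1987826.
The interval is |1992008 − 1987826| = 4182 days.

4182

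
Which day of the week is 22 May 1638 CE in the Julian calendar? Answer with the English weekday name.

In the Gregorian calendar this is 1 June 1638 (JDN 2319479).
Since JDN mod 7 = 1 (0 = Monday), the day is Tuesday.

Tuesday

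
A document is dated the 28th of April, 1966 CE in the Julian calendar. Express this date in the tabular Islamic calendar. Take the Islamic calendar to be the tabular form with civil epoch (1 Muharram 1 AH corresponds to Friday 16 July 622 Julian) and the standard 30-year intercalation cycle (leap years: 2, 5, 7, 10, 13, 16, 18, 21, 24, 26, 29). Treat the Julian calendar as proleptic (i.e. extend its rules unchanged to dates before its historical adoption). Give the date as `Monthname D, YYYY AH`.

Muharram 20, 1386 AH

Julian Day Number of the source date = 2439257.
Converting JDN 2439257 to the tabular Islamic calendar gives 20 Muharram 1386 AH.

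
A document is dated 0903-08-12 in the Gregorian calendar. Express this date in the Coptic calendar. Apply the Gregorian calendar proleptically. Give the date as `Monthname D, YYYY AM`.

Both dates share Julian Day Number 2051097; in the Coptic calendar that is 14 Mesori 619 AM.

Mesori 14, 619 AM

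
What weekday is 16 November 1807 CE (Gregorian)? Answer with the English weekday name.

2381372 ≡ 0 (mod 7); counting from Monday = 0 gives Monday.

Monday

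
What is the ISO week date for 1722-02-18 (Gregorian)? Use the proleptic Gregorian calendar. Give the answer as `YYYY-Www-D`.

The weekday is Wednesday (ISO weekday 3).
That Wednesday belongs to ISO week 8 of ISO year 1722.

1722-W08-3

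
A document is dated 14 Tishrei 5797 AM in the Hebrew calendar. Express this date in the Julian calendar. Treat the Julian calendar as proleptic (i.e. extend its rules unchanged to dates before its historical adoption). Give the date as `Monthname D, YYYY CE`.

September 22, 2036 CE

Julian Day Number of the source date = 2464972.
Converting JDN 2464972 to the Julian calendar gives 22 September 2036 CE.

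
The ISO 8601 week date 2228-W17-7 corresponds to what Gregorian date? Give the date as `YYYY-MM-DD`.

2228-04-27

ISO week 1 of 2228 is the week containing the first Thursday of 2228.
Week 17, day 7 (Sunday) lands on 2228-04-27.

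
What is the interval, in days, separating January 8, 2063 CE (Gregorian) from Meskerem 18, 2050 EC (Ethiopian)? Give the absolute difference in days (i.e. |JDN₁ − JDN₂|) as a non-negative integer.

First date → JDN 2474563; second date → JDN 2472635.
The interval is |2474563 − 2472635| = 1928 days.

1928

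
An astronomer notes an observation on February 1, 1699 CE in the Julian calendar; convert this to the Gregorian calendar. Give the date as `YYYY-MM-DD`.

1699-02-11

The Julian–Gregorian offset here is 10 days (Julian trailing).
1 February 1699 Julian + 10 days → 11 February 1699 Gregorian.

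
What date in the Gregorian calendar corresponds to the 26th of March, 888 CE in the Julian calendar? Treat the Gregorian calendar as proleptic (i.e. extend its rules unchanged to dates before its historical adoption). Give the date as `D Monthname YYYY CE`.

For dates in this range the Gregorian date is 4 days ahead of the Julian.
26 March 888 Julian + 4 days → 30 March 888 Gregorian.

30 March 888 CE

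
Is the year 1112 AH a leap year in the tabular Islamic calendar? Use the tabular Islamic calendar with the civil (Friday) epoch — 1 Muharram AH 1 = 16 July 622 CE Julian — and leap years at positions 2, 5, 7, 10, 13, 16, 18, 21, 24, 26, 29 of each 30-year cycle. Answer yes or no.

Year 1112 AH is year 2 of its 30-year cycle; leap positions are 2, 5, 7, 10, 13, 16, 18, 21, 24, 26, 29, so it is a leap year (355 days).

yes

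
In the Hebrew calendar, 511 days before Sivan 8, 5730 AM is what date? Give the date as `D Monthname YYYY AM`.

Counting 511 days back from JDN 2440750 reaches JDN 2440239, which is 27 Tevet 5729 AM.

27 Tevet 5729 AM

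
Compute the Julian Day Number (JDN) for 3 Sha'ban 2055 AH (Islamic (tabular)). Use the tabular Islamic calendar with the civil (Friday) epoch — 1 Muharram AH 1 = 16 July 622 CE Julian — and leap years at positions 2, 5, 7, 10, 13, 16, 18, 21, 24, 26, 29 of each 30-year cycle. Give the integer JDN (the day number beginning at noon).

2676518

In the Gregorian calendar the same day is 16 December 2615.
JDN 2451545 is 1 January 2000 CE (Gregorian); the target day is +224973 days from there, so JDN = 2676518.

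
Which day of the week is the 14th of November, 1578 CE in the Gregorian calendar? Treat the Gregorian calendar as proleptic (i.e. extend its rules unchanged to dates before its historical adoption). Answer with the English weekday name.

Tuesday

JDN 2297730 mod 7 = 1, and JDN 0 was a Monday, so this is a Tuesday.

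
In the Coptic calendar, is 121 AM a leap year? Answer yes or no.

no

121 mod 4 = 1; in the Coptic calendar a year is leap when year mod 4 = 3, so it is a common year.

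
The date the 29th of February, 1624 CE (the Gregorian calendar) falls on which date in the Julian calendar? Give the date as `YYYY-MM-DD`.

1624-02-19

For dates in this range the Gregorian date is 10 days ahead of the Julian.
29 February 1624 Gregorian − 10 days → 19 February 1624 Julian.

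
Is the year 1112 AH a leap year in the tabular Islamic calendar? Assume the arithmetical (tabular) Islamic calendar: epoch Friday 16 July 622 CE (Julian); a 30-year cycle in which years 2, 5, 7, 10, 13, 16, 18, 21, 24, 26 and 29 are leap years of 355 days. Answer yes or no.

Year 1112 AH is year 2 of its 30-year cycle; leap positions are 2, 5, 7, 10, 13, 16, 18, 21, 24, 26, 29, so it is a leap year (355 days).

yes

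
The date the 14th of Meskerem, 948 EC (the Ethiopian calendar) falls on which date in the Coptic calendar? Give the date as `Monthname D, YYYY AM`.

The source date corresponds to 17 September 955 in the proleptic Gregorian calendar (JDN 2070126).
That day falls on 14 Thout 672 AM in the Coptic calendar.

Thout 14, 672 AM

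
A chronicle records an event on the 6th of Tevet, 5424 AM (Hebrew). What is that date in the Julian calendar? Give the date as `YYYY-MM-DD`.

1663-12-25

Both dates share Julian Day Number 2328827; in the Julian calendar that is 25 December 1663 CE.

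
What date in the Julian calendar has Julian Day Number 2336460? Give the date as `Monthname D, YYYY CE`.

November 17, 1684 CE

The Gregorian equivalent of JDN 2336460 is 27 November 1684.
In the Julian calendar that day is November 17, 1684 CE.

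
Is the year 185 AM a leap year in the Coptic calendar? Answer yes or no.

185 mod 4 = 1; in the Coptic calendar a year is leap when year mod 4 = 3, so it is a common year.

no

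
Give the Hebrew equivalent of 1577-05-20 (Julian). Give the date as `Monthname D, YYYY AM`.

The source date corresponds to 30 May 1577 in the proleptic Gregorian calendar (JDN 2297197).
That day falls on 4 Sivan 5337 AM in the Hebrew calendar.

Sivan 4, 5337 AM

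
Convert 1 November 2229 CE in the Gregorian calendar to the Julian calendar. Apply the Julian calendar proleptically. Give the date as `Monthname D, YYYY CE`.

October 17, 2229 CE

The Julian–Gregorian offset here is 15 days (Julian trailing).
1 November 2229 Gregorian − 15 days → 17 October 2229 Julian.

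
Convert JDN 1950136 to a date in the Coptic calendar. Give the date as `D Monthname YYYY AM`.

JDN 1950136 is 11 March 627 in the proleptic Gregorian calendar.
In the Coptic calendar that day is 12 Paremhat 343 AM.

12 Paremhat 343 AM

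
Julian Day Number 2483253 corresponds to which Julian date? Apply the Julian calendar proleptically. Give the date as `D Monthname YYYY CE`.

11 October 2086 CE

JDN 2483253 is 24 October 2086 in the Gregorian calendar.
In the Julian calendar that day is 11 October 2086 CE.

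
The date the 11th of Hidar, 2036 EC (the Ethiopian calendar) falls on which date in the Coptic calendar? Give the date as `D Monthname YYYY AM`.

11 Hathor 1760 AM

The source date corresponds to 21 November 2043 in the Gregorian calendar (JDN 2467575).
That day falls on 11 Hathor 1760 AM in the Coptic calendar.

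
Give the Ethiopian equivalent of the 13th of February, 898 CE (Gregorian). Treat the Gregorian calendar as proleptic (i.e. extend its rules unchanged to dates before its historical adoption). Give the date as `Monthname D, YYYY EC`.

Yekatit 15, 890 EC

Julian Day Number of the source date = 2049092.
Converting JDN 2049092 to the Ethiopian calendar gives 15 Yekatit 890 EC.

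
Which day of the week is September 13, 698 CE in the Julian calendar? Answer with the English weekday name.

In the proleptic Gregorian calendar this is 16 September 698 (JDN 1976258).
Since JDN mod 7 = 4 (0 = Monday), the day is Friday.

Friday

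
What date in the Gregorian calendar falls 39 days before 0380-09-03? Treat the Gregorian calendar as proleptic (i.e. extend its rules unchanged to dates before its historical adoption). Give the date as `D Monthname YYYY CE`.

Counting 39 days back from JDN 1860098 reaches JDN 1860059, which is 26 July 380 CE.

26 July 380 CE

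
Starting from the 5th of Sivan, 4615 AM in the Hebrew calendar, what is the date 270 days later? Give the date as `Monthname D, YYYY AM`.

Adar 8, 4616 AM

The starting date is JDN 2033491; 2033491 + 270 = 2033761.
JDN 2033761 corresponds to Adar 8, 4616 AM.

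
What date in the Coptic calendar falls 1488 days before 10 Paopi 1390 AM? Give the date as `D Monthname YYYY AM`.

Counting 1488 days back from JDN 2332401 reaches JDN 2330913, which is 13 Thout 1386 AM.

13 Thout 1386 AM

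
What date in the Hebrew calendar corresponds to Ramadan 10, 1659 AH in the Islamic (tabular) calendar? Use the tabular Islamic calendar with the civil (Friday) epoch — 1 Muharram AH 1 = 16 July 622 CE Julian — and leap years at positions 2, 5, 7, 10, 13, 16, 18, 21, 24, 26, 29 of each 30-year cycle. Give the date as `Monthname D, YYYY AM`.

Cheshvan 9, 5992 AM

Julian Day Number of the source date = 2536225.
Converting JDN 2536225 to the Hebrew calendar gives 9 Cheshvan 5992 AM.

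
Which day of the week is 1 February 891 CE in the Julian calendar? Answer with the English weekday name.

This is JDN 2046527 (5 February 891 Gregorian).
2046527 ≡ 0 (mod 7); counting from Monday = 0 gives Monday.

Monday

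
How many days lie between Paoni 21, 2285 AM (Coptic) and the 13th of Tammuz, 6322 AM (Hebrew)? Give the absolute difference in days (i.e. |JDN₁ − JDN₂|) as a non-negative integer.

2543

First date → JDN 2659551; second date → JDN 2657008.
The interval is |2659551 − 2657008| = 2543 days.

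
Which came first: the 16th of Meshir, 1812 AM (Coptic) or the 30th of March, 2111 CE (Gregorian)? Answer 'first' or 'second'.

The two dates have Julian Day Numbers 2486663 and 2492175 respectively.
Since 2486663 < 2492175, the first date comes first.

first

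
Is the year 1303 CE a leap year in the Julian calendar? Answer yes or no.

no

1303 mod 4 = 3, so it is a common year in the Julian calendar.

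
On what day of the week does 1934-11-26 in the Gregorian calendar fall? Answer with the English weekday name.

Since JDN mod 7 = 0 (0 = Monday), the day is Monday.

Monday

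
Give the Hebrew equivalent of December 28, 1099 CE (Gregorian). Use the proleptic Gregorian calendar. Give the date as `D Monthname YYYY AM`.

Both dates share Julian Day Number 2122823; in the Hebrew calendar that is 7 Tevet 4860 AM.

7 Tevet 4860 AM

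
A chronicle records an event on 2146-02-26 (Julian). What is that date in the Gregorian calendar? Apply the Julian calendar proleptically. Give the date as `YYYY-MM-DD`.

At this point the Julian calendar is 14 days behind the Gregorian.
26 February 2146 Julian + 14 days → 12 March 2146 Gregorian.

2146-03-12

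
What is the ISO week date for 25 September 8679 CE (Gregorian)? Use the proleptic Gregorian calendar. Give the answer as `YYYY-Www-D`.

The weekday is Thursday (ISO weekday 4).
That Thursday belongs to ISO week 39 of ISO year 8679.

8679-W39-4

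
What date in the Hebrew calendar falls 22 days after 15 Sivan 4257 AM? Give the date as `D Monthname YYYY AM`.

7 Tammuz 4257 AM

The starting date is JDN 1902739; 1902739 + 22 = 1902761.
JDN 1902761 corresponds to 7 Tammuz 4257 AM.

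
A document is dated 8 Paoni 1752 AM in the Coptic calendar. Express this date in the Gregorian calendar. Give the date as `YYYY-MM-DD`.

2036-06-15

Both dates share Julian Day Number 2464860; in the Gregorian calendar that is 15 June 2036 CE.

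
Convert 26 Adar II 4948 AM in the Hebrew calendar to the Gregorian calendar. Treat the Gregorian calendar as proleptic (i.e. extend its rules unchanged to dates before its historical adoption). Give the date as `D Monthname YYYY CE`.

3 April 1188 CE

Julian Day Number of the source date = 2155061.
Converting JDN 2155061 to the Gregorian calendar gives 3 April 1188 CE.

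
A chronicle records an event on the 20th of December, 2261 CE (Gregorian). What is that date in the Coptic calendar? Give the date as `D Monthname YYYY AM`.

9 Koiak 1978 AM

Both dates share Julian Day Number 2547227; in the Coptic calendar that is 9 Koiak 1978 AM.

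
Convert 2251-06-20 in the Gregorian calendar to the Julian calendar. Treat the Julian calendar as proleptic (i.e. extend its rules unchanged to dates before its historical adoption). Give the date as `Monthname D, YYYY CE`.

June 5, 2251 CE

The Julian–Gregorian offset here is 15 days (Julian trailing).
20 June 2251 Gregorian − 15 days → 5 June 2251 Julian.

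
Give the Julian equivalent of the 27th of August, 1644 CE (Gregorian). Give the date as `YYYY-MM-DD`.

For dates in this range the Gregorian date is 10 days ahead of the Julian.
27 August 1644 Gregorian − 10 days → 17 August 1644 Julian.

1644-08-17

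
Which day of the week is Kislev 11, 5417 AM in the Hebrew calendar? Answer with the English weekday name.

In the Gregorian calendar this is 27 November 1656 (JDN 2326233).
JDN 2326233 mod 7 = 0, and JDN 0 was a Monday, so this is a Monday.

Monday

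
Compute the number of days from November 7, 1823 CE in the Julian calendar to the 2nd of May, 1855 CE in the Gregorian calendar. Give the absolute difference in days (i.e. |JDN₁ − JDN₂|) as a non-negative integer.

JDN of the first date = 2387219.
JDN of the second date = 2398706.
|2398706 − 2387219| = 11487.

11487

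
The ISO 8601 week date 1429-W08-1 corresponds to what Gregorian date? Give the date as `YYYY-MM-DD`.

1429-02-16

ISO week 1 of 1429 is the week containing the first Thursday of 1429.
Week 8, day 1 (Monday) lands on 1429-02-16.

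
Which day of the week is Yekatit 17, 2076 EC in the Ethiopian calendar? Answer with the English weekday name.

Friday

This is JDN 2482281 (25 February 2084 Gregorian).
JDN 2482281 mod 7 = 4, and JDN 0 was a Monday, so this is a Friday.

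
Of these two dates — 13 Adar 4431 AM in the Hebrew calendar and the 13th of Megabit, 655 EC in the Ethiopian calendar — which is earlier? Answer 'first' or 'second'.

second

Converting both to JDN: 1966200 vs 1963286; the smaller is the second.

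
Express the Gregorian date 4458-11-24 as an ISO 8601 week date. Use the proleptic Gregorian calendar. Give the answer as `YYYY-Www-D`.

The weekday is Sunday (ISO weekday 7).
That Sunday belongs to ISO week 47 of ISO year 4458.

4458-W47-7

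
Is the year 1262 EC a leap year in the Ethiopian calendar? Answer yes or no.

1262 mod 4 = 2; in the Ethiopian calendar a year is leap when year mod 4 = 3, so it is a common year.

no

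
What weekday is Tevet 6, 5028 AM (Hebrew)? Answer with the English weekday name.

Sunday

In the proleptic Gregorian calendar this is 1 January 1268 (JDN 2184188).
JDN 2184188 mod 7 = 6, and JDN 0 was a Monday, so this is a Sunday.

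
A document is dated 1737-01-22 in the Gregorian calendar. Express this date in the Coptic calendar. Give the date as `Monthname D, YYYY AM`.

Tobi 16, 1453 AM

Both dates share Julian Day Number 2355508; in the Coptic calendar that is 16 Tobi 1453 AM.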